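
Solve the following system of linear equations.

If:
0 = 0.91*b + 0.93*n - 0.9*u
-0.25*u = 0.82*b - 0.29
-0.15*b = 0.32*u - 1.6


Then:
b = -1.37
n = 6.79
u = 5.64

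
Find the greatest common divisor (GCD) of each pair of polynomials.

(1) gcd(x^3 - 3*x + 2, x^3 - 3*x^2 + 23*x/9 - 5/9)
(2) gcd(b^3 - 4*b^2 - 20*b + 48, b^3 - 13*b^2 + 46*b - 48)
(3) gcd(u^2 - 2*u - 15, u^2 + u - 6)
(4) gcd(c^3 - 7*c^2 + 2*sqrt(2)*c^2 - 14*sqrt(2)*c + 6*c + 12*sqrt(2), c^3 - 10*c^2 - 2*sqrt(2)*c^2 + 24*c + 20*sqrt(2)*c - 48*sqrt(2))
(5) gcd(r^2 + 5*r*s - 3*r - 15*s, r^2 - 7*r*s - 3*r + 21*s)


(1) = gcd((x - 1)^2*(x + 2), (x - 5/3)*(x - 1)*(x - 1/3)) = x - 1
(2) = b - 2
(3) = gcd((u - 5)*(u + 3), (u - 2)*(u + 3)) = u + 3
(4) = c - 6
(5) = r - 3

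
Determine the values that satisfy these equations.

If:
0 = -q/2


Then:
q = 0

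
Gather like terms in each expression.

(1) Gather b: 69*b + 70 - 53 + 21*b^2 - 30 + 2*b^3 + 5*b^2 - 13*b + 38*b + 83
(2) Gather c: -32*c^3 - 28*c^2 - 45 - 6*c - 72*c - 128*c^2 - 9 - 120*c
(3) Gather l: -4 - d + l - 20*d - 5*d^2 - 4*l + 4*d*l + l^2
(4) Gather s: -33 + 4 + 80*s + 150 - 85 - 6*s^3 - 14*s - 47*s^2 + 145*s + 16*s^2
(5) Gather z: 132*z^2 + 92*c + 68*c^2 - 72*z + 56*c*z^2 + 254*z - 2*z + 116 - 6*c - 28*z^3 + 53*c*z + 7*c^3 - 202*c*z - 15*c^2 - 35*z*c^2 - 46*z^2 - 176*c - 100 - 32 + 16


(1) = 2*b^3 + 26*b^2 + 94*b + 70
(2) = -32*c^3 - 156*c^2 - 198*c - 54
(3) = -5*d^2 - 21*d + l^2 + l*(4*d - 3) - 4
(4) = -6*s^3 - 31*s^2 + 211*s + 36
(5) = 7*c^3 + 53*c^2 - 90*c - 28*z^3 + z^2*(56*c + 86) + z*(-35*c^2 - 149*c + 180)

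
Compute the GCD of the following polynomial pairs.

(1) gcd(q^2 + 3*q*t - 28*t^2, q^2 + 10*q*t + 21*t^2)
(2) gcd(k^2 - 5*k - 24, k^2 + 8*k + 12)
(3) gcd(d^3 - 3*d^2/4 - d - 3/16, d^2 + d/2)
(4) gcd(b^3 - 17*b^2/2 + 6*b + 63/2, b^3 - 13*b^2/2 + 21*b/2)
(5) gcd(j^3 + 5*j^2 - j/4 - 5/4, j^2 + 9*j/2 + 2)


(1) = q + 7*t
(2) = 1
(3) = d + 1/2
(4) = b - 3
(5) = gcd((j - 1/2)*(j + 1/2)*(j + 5), (j + 1/2)*(j + 4)) = j + 1/2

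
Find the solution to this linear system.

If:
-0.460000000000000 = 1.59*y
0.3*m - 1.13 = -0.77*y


Then:
m = 4.51
y = -0.29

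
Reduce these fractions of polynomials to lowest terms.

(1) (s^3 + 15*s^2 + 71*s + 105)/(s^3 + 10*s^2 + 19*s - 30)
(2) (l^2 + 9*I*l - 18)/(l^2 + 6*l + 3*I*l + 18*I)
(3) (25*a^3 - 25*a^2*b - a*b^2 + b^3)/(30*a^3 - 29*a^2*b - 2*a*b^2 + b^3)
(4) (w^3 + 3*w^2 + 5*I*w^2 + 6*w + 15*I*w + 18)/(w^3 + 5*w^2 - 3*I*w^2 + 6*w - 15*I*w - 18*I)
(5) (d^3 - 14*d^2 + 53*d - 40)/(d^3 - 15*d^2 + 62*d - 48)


(1) = (s^2 + 10*s + 21)/(s^2 + 5*s - 6)
(2) = (l + 6*I)/(l + 6)
(3) = (5*a - b)/(6*a - b)
(4) = (w^2 + 5*I*w + 6)/(w^2 + w*(2 - 3*I) - 6*I)
(5) = (d - 5)/(d - 6)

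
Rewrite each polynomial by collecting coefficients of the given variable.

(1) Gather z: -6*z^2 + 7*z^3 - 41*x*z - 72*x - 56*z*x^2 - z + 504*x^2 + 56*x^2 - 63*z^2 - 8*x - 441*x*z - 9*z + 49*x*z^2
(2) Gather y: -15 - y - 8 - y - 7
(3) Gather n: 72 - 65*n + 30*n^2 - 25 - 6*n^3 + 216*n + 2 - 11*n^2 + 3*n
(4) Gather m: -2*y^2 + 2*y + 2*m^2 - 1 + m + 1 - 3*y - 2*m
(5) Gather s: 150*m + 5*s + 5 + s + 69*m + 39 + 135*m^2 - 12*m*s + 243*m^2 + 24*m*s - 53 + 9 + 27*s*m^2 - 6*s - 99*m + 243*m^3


(1) = 560*x^2 - 80*x + 7*z^3 + z^2*(49*x - 69) + z*(-56*x^2 - 482*x - 10)
(2) = -2*y - 30
(3) = -6*n^3 + 19*n^2 + 154*n + 49
(4) = 2*m^2 - m - 2*y^2 - y
(5) = 243*m^3 + 378*m^2 + 120*m + s*(27*m^2 + 12*m)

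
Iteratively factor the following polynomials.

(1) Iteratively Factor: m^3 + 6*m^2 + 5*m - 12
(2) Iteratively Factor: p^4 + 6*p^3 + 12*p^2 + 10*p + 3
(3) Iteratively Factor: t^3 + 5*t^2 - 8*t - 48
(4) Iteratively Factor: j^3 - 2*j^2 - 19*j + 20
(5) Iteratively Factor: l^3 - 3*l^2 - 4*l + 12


(1) = (m + 4)*(m^2 + 2*m - 3) = (m + 3)*(m + 4)*(m - 1)
(2) = (p + 1)*(p^3 + 5*p^2 + 7*p + 3) = (p + 1)^2*(p^2 + 4*p + 3) = (p + 1)^2*(p + 3)*(p + 1)
(3) = (t + 4)*(t^2 + t - 12) = (t - 3)*(t + 4)*(t + 4)
(4) = (j - 5)*(j^2 + 3*j - 4) = (j - 5)*(j + 4)*(j - 1)
(5) = (l - 3)*(l^2 - 4) = (l - 3)*(l + 2)*(l - 2)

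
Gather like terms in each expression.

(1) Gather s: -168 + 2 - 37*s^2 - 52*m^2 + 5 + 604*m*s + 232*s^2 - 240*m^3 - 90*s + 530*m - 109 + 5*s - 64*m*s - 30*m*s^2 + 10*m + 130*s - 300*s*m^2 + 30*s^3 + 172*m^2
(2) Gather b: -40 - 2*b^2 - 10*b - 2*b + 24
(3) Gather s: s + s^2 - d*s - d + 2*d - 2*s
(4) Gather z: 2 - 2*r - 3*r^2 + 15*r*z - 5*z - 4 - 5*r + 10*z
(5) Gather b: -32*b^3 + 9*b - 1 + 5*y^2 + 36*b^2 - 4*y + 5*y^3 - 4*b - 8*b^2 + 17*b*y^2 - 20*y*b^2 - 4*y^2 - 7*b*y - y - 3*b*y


(1) = -240*m^3 + 120*m^2 + 540*m + 30*s^3 + s^2*(195 - 30*m) + s*(-300*m^2 + 540*m + 45) - 270
(2) = -2*b^2 - 12*b - 16
(3) = d + s^2 + s*(-d - 1)
(4) = -3*r^2 - 7*r + z*(15*r + 5) - 2
(5) = -32*b^3 + b^2*(28 - 20*y) + b*(17*y^2 - 10*y + 5) + 5*y^3 + y^2 - 5*y - 1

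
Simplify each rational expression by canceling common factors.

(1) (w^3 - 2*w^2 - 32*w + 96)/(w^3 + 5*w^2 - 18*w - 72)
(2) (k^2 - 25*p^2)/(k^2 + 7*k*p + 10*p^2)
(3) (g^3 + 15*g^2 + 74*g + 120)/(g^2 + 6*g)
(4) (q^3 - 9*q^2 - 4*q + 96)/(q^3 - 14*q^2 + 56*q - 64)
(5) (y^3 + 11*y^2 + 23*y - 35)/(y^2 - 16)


(1) = (w - 4)/(w + 3)
(2) = (k - 5*p)/(k + 2*p)
(3) = (g^2 + 9*g + 20)/g
(4) = (q + 3)/(q - 2)
(5) = (y^3 + 11*y^2 + 23*y - 35)/(y^2 - 16)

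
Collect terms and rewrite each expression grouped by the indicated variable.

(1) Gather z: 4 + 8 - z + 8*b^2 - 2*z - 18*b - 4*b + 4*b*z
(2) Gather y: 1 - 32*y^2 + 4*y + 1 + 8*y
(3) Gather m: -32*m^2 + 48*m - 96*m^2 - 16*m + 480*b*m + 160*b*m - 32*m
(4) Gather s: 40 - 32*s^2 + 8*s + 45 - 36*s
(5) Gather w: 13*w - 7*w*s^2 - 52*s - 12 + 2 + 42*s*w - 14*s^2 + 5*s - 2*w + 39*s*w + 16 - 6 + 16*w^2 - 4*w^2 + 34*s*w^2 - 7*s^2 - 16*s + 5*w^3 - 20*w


(1) = 8*b^2 - 22*b + z*(4*b - 3) + 12
(2) = -32*y^2 + 12*y + 2
(3) = 640*b*m - 128*m^2
(4) = -32*s^2 - 28*s + 85
(5) = -21*s^2 - 63*s + 5*w^3 + w^2*(34*s + 12) + w*(-7*s^2 + 81*s - 9)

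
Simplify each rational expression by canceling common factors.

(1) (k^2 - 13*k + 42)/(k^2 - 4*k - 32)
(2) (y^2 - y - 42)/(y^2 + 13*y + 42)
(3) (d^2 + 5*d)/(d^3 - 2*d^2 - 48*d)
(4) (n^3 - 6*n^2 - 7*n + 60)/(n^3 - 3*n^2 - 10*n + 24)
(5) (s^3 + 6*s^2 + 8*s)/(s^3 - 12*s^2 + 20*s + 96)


(1) = (k^2 - 13*k + 42)/(k^2 - 4*k - 32)
(2) = (y - 7)/(y + 7)
(3) = (d + 5)/(d^2 - 2*d - 48)
(4) = (n - 5)/(n - 2)
(5) = (s^2 + 4*s)/(s^2 - 14*s + 48)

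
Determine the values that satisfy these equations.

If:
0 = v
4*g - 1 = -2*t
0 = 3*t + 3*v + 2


Then:
g = 7/12
t = -2/3
v = 0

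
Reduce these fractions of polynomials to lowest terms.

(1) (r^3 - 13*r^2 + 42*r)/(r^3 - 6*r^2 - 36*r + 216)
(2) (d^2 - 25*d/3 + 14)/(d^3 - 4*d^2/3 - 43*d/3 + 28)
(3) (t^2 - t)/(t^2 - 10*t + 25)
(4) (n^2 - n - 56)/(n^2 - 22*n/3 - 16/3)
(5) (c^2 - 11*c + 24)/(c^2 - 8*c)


(1) = (r^2 - 7*r)/(r^2 - 36)
(2) = (d - 6)/(d^2 + d - 12)
(3) = (t^2 - t)/(t^2 - 10*t + 25)
(4) = (3*n + 21)/(3*n + 2)
(5) = (c - 3)/c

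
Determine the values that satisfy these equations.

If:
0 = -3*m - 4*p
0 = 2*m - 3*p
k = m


Then:
k = 0
m = 0
p = 0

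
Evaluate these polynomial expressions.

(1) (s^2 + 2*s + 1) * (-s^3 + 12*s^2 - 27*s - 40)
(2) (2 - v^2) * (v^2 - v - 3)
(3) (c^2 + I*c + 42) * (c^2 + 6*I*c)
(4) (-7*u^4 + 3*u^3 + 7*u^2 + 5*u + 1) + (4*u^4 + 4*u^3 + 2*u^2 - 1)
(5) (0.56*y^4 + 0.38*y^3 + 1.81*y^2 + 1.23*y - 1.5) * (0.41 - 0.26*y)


(1) = -s^5 + 10*s^4 - 4*s^3 - 82*s^2 - 107*s - 40
(2) = -v^4 + v^3 + 5*v^2 - 2*v - 6
(3) = c^4 + 7*I*c^3 + 36*c^2 + 252*I*c
(4) = -3*u^4 + 7*u^3 + 9*u^2 + 5*u
(5) = -0.1456*y^5 + 0.1308*y^4 - 0.3148*y^3 + 0.4223*y^2 + 0.8943*y - 0.615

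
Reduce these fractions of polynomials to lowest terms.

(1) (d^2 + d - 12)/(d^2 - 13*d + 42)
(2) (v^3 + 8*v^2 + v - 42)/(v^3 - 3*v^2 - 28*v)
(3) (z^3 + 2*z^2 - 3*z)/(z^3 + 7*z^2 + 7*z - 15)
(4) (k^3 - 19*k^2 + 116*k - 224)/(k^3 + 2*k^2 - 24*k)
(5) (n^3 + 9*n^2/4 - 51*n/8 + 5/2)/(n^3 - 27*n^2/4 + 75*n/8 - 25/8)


(1) = (d^2 + d - 12)/(d^2 - 13*d + 42)
(2) = (v^3 + 8*v^2 + v - 42)/(v^3 - 3*v^2 - 28*v)
(3) = z/(z + 5)
(4) = (k^2 - 15*k + 56)/(k^2 + 6*k)
(5) = (n + 4)/(n - 5)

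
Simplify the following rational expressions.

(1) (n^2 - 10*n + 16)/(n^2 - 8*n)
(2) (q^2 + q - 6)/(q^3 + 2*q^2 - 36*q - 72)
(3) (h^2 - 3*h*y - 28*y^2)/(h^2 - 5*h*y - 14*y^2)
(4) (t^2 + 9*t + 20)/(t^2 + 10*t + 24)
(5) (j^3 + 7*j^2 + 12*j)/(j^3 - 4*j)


(1) = (n - 2)/n
(2) = (q^2 + q - 6)/(q^3 + 2*q^2 - 36*q - 72)
(3) = (h + 4*y)/(h + 2*y)
(4) = (t + 5)/(t + 6)
(5) = (j^2 + 7*j + 12)/(j^2 - 4)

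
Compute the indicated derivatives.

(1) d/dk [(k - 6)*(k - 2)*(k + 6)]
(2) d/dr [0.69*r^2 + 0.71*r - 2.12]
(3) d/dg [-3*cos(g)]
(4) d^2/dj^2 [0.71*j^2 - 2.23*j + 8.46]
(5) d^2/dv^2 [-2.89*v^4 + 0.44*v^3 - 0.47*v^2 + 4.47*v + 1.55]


(1) = 3*k^2 - 4*k - 36
(2) = 1.38*r + 0.71
(3) = 3*sin(g)
(4) = 1.42000000000000
(5) = -34.68*v^2 + 2.64*v - 0.94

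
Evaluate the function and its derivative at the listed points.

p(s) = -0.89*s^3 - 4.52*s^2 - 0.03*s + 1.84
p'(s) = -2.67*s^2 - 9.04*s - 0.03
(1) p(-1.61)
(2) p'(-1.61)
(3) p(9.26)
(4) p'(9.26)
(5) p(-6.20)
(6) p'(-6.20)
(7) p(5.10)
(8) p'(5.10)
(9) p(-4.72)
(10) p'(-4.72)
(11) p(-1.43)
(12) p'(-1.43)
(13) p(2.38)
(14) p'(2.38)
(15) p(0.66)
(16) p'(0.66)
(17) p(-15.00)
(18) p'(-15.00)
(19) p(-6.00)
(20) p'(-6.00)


(1) = -6.11
(2) = 7.60
(3) = -1092.70
(4) = -312.69
(5) = 40.39
(6) = -46.62
(7) = -233.94
(8) = -115.58
(9) = -5.13
(10) = -16.84
(11) = -4.76
(12) = 7.44
(13) = -35.83
(14) = -36.67
(15) = -0.40
(16) = -7.16
(17) = 1989.04
(18) = -465.18
(19) = 31.54
(20) = -41.91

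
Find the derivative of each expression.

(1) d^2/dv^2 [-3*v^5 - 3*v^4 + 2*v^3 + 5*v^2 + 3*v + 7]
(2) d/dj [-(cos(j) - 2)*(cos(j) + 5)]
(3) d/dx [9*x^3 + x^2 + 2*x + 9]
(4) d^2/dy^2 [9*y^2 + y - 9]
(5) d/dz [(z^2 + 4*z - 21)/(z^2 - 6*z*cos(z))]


(1) = -60*v^3 - 36*v^2 + 12*v + 10
(2) = (2*cos(j) + 3)*sin(j)
(3) = 27*x^2 + 2*x + 2
(4) = 18
(5) = 2*(z*(z + 2)*(z - 6*cos(z)) + (-z^2 - 4*z + 21)*(3*z*sin(z) + z - 3*cos(z)))/(z^2*(z - 6*cos(z))^2)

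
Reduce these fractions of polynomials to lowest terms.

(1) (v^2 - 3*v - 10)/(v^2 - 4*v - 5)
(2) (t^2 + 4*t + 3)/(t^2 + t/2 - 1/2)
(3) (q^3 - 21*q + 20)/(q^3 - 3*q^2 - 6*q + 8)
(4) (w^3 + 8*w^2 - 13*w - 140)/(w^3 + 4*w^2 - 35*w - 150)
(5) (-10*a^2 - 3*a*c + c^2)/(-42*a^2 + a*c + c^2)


(1) = (v + 2)/(v + 1)
(2) = (2*t + 6)/(2*t - 1)
(3) = (q + 5)/(q + 2)
(4) = (w^2 + 3*w - 28)/(w^2 - w - 30)
(5) = (10*a^2 + 3*a*c - c^2)/(42*a^2 - a*c - c^2)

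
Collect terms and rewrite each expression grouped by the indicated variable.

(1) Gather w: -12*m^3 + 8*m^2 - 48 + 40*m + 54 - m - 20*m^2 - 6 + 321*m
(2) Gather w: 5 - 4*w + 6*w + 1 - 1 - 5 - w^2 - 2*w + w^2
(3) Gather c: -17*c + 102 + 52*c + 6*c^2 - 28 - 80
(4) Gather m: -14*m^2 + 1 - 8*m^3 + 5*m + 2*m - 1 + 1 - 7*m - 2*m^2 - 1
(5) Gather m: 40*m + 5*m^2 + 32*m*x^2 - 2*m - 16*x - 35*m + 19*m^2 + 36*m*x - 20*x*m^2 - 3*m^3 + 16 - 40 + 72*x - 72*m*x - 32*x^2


(1) = -12*m^3 - 12*m^2 + 360*m
(2) = 0
(3) = 6*c^2 + 35*c - 6
(4) = -8*m^3 - 16*m^2
(5) = -3*m^3 + m^2*(24 - 20*x) + m*(32*x^2 - 36*x + 3) - 32*x^2 + 56*x - 24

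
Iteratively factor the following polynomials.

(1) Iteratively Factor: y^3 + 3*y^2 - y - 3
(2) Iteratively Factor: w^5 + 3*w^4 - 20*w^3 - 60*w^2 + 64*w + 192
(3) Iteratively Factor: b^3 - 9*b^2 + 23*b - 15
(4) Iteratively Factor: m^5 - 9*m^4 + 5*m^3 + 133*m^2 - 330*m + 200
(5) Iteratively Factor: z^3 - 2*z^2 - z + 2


(1) = (y + 3)*(y^2 - 1) = (y + 1)*(y + 3)*(y - 1)
(2) = (w + 3)*(w^4 - 20*w^2 + 64) = (w + 2)*(w + 3)*(w^3 - 2*w^2 - 16*w + 32) = (w + 2)*(w + 3)*(w + 4)*(w^2 - 6*w + 8) = (w - 4)*(w + 2)*(w + 3)*(w + 4)*(w - 2)
(3) = (b - 1)*(b^2 - 8*b + 15) = (b - 5)*(b - 1)*(b - 3)
(4) = (m + 4)*(m^4 - 13*m^3 + 57*m^2 - 95*m + 50) = (m - 2)*(m + 4)*(m^3 - 11*m^2 + 35*m - 25) = (m - 2)*(m - 1)*(m + 4)*(m^2 - 10*m + 25) = (m - 5)*(m - 2)*(m - 1)*(m + 4)*(m - 5)
(5) = (z + 1)*(z^2 - 3*z + 2) = (z - 2)*(z + 1)*(z - 1)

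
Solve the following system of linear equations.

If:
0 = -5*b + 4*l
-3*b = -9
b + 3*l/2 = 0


Then:
No Solution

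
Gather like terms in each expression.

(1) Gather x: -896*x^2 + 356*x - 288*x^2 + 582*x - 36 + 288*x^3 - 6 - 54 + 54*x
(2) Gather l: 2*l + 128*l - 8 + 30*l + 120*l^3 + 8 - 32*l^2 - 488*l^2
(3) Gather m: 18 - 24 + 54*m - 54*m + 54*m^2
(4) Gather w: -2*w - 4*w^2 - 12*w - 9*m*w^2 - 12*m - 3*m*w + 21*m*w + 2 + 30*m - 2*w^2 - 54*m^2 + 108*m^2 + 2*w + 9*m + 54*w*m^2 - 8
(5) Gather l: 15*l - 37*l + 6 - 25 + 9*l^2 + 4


(1) = 288*x^3 - 1184*x^2 + 992*x - 96
(2) = 120*l^3 - 520*l^2 + 160*l
(3) = 54*m^2 - 6
(4) = 54*m^2 + 27*m + w^2*(-9*m - 6) + w*(54*m^2 + 18*m - 12) - 6
(5) = 9*l^2 - 22*l - 15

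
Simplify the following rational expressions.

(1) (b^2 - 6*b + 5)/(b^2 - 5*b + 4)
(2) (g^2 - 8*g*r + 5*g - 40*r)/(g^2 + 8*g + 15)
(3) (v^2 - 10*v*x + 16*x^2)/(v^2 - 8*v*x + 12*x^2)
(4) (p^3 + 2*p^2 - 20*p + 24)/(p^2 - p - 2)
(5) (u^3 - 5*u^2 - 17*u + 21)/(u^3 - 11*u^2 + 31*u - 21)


(1) = (b - 5)/(b - 4)
(2) = (g - 8*r)/(g + 3)
(3) = (-v + 8*x)/(-v + 6*x)
(4) = (p^2 + 4*p - 12)/(p + 1)
(5) = (u + 3)/(u - 3)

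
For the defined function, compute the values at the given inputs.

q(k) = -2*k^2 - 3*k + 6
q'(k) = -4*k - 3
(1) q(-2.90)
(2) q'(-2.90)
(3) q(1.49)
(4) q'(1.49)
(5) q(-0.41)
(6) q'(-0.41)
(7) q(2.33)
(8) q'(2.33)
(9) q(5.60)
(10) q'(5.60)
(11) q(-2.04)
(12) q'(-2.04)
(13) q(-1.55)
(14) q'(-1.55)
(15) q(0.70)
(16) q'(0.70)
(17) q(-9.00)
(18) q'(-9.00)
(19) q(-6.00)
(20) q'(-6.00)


(1) = -2.12
(2) = 8.60
(3) = -2.91
(4) = -8.96
(5) = 6.89
(6) = -1.36
(7) = -11.85
(8) = -12.32
(9) = -73.52
(10) = -25.40
(11) = 3.80
(12) = 5.16
(13) = 5.84
(14) = 3.20
(15) = 2.92
(16) = -5.80
(17) = -129.00
(18) = 33.00
(19) = -48.00
(20) = 21.00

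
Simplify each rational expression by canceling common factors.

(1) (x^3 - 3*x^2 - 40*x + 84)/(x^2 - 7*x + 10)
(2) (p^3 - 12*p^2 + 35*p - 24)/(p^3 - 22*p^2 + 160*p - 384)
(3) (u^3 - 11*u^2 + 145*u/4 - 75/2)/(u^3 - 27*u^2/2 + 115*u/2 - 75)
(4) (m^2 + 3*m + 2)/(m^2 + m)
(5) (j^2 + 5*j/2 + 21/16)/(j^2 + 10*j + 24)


(1) = (x^2 - x - 42)/(x - 5)
(2) = (p^2 - 4*p + 3)/(p^2 - 14*p + 48)
(3) = (2*u - 5)/(2*u - 10)
(4) = (m + 2)/m
(5) = (16*j^2 + 40*j + 21)/(16*j^2 + 160*j + 384)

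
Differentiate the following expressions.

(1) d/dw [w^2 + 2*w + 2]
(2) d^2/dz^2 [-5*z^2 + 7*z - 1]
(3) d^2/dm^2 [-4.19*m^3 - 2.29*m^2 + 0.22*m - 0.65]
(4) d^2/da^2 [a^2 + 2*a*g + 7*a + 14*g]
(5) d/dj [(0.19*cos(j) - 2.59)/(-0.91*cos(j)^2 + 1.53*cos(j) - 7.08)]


(1) = 2*w + 2
(2) = -10
(3) = -25.14*m - 4.58
(4) = 2
(5) = (-0.1729*cos(j)^2 + 4.7138*cos(j) - 2.6175)*sin(j)/(0.8281*cos(j)^4 - 2.7846*cos(j)^3 + 15.2265*cos(j)^2 - 21.6648*cos(j) + 50.1264)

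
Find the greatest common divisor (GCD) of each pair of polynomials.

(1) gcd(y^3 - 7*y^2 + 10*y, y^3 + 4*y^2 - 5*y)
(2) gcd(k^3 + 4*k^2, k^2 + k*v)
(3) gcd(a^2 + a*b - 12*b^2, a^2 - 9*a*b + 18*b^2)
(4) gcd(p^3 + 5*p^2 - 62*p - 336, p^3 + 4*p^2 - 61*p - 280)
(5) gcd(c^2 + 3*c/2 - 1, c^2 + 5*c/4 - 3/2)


(1) = gcd(y*(y - 5)*(y - 2), y*(y - 1)*(y + 5)) = y
(2) = k
(3) = a - 3*b
(4) = gcd((p - 8)*(p + 6)*(p + 7), (p - 8)*(p + 5)*(p + 7)) = p^2 - p - 56
(5) = c + 2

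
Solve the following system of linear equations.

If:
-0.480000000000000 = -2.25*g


Then:
g = 0.21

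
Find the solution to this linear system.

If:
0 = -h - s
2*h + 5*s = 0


Then:
h = 0
s = 0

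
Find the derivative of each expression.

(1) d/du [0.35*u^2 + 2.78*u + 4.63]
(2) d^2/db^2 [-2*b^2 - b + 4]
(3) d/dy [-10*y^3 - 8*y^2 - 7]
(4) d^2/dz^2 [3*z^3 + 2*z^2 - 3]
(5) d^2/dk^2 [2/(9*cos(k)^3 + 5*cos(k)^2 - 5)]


(1) = 0.7*u + 2.78
(2) = -4
(3) = 2*y*(-15*y - 8)
(4) = 18*z + 4
(5) = ((1 - cos(4*k))*(27*cos(k) + 10)^2 + (27*cos(k) + 40*cos(2*k) + 81*cos(3*k))*(9*cos(k)^3 + 5*cos(k)^2 - 5))/(2*(9*cos(k)^3 + 5*cos(k)^2 - 5)^3)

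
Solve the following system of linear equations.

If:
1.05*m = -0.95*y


Then:
m = -0.904761904761905*y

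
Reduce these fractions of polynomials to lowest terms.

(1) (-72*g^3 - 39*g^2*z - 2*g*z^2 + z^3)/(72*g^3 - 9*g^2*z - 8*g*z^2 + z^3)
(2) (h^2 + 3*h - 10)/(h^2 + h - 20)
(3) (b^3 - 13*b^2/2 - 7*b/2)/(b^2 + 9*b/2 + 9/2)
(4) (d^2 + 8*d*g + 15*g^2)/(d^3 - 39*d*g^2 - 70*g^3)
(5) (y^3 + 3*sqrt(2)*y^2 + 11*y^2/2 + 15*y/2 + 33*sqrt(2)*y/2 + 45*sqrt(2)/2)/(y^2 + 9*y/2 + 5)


(1) = (3*g + z)/(-3*g + z)
(2) = (h - 2)/(h - 4)
(3) = (2*b^3 - 13*b^2 - 7*b)/(2*b^2 + 9*b + 9)
(4) = (d + 3*g)/(d^2 - 5*d*g - 14*g^2)
(5) = (4*y^2 + y*(12 + 12*sqrt(2)) + 36*sqrt(2))/(4*y + 8)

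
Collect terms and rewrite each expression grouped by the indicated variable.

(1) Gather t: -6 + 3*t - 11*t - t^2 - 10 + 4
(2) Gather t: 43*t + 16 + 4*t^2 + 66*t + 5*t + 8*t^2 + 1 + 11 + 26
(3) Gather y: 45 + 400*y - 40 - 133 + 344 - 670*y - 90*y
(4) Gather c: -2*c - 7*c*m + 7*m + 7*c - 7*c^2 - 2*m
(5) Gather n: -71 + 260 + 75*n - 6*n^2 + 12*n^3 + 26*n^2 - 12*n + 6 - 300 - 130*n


(1) = -t^2 - 8*t - 12
(2) = 12*t^2 + 114*t + 54
(3) = 216 - 360*y
(4) = -7*c^2 + c*(5 - 7*m) + 5*m
(5) = 12*n^3 + 20*n^2 - 67*n - 105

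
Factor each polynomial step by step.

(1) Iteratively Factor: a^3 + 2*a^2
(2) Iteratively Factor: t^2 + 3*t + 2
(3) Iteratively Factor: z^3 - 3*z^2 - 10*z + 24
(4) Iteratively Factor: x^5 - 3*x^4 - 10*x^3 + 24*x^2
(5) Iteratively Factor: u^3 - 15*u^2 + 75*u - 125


(1) = (a)*(a^2 + 2*a) = a*(a + 2)*(a)
(2) = (t + 2)*(t + 1)
(3) = (z + 3)*(z^2 - 6*z + 8) = (z - 4)*(z + 3)*(z - 2)
(4) = (x)*(x^4 - 3*x^3 - 10*x^2 + 24*x) = x*(x - 2)*(x^3 - x^2 - 12*x) = x^2*(x - 2)*(x^2 - x - 12) = x^2*(x - 2)*(x + 3)*(x - 4)
(5) = (u - 5)*(u^2 - 10*u + 25) = (u - 5)^2*(u - 5)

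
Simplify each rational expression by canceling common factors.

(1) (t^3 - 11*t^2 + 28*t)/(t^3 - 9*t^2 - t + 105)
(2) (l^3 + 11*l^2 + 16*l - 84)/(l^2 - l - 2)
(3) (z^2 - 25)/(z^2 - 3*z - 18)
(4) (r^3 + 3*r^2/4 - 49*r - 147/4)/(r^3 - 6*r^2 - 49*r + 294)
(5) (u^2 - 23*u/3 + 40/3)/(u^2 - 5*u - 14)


(1) = (t^2 - 4*t)/(t^2 - 2*t - 15)
(2) = (l^2 + 13*l + 42)/(l + 1)
(3) = (z^2 - 25)/(z^2 - 3*z - 18)
(4) = (4*r + 3)/(4*r - 24)
(5) = (3*u^2 - 23*u + 40)/(3*u^2 - 15*u - 42)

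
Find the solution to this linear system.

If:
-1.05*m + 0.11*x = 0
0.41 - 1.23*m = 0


Then:
m = 0.33
x = 3.18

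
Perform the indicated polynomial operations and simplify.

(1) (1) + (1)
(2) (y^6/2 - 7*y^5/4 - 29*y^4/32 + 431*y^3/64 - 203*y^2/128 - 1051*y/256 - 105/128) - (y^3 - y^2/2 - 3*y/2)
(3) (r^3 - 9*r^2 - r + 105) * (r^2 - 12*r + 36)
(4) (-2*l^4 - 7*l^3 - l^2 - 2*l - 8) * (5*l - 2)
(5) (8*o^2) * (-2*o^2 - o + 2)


(1) = 2
(2) = y^6/2 - 7*y^5/4 - 29*y^4/32 + 367*y^3/64 - 139*y^2/128 - 667*y/256 - 105/128
(3) = r^5 - 21*r^4 + 143*r^3 - 207*r^2 - 1296*r + 3780
(4) = -10*l^5 - 31*l^4 + 9*l^3 - 8*l^2 - 36*l + 16
(5) = -16*o^4 - 8*o^3 + 16*o^2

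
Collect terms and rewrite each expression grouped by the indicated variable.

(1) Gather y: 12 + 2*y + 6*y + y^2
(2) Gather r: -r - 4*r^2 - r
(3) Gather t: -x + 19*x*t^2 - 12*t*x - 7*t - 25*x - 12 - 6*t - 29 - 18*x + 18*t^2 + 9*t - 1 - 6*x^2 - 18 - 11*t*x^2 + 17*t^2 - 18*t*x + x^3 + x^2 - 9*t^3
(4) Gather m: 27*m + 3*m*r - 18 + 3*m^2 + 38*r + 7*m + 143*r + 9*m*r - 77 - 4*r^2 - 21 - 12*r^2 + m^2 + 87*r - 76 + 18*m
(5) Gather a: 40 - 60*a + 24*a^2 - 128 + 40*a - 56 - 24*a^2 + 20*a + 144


(1) = y^2 + 8*y + 12
(2) = -4*r^2 - 2*r
(3) = -9*t^3 + t^2*(19*x + 35) + t*(-11*x^2 - 30*x - 4) + x^3 - 5*x^2 - 44*x - 60
(4) = 4*m^2 + m*(12*r + 52) - 16*r^2 + 268*r - 192
(5) = 0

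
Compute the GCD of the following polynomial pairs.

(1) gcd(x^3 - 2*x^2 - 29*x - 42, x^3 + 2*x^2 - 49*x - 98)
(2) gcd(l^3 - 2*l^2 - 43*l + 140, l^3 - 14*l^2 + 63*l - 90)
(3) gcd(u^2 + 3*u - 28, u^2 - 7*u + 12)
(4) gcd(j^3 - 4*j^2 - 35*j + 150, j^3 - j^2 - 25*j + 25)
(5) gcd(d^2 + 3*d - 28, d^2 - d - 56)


(1) = gcd((x - 7)*(x + 2)*(x + 3), (x - 7)*(x + 2)*(x + 7)) = x^2 - 5*x - 14
(2) = l - 5
(3) = u - 4
(4) = gcd((j - 5)^2*(j + 6), (j - 5)*(j - 1)*(j + 5)) = j - 5
(5) = gcd((d - 4)*(d + 7), (d - 8)*(d + 7)) = d + 7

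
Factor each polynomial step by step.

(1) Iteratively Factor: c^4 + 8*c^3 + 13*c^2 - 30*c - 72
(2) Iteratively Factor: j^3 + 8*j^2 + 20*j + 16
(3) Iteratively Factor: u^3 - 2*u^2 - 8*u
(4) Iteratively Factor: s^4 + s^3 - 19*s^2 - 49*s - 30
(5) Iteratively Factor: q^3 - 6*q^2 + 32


(1) = (c + 3)*(c^3 + 5*c^2 - 2*c - 24) = (c + 3)^2*(c^2 + 2*c - 8) = (c - 2)*(c + 3)^2*(c + 4)
(2) = (j + 2)*(j^2 + 6*j + 8) = (j + 2)*(j + 4)*(j + 2)
(3) = (u - 4)*(u^2 + 2*u) = (u - 4)*(u + 2)*(u)
(4) = (s - 5)*(s^3 + 6*s^2 + 11*s + 6) = (s - 5)*(s + 2)*(s^2 + 4*s + 3) = (s - 5)*(s + 2)*(s + 3)*(s + 1)
(5) = (q - 4)*(q^2 - 2*q - 8) = (q - 4)^2*(q + 2)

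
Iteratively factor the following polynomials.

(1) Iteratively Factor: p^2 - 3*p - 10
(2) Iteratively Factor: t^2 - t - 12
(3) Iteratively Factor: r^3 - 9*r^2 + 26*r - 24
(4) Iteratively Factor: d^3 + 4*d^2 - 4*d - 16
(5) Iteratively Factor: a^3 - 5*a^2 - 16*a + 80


(1) = (p - 5)*(p + 2)
(2) = (t + 3)*(t - 4)
(3) = (r - 2)*(r^2 - 7*r + 12) = (r - 3)*(r - 2)*(r - 4)
(4) = (d + 2)*(d^2 + 2*d - 8) = (d + 2)*(d + 4)*(d - 2)
(5) = (a - 5)*(a^2 - 16) = (a - 5)*(a + 4)*(a - 4)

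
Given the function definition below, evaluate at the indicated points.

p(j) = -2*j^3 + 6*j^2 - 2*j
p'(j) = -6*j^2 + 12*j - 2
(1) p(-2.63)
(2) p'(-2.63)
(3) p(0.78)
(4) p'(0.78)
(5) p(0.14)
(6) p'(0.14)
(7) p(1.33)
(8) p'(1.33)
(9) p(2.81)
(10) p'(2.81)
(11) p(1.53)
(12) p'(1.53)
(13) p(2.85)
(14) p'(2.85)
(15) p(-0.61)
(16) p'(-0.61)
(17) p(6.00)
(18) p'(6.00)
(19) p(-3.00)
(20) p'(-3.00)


(1) = 83.14
(2) = -75.06
(3) = 1.14
(4) = 3.71
(5) = -0.17
(6) = -0.44
(7) = 3.25
(8) = 3.35
(9) = -2.62
(10) = -15.66
(11) = 3.82
(12) = 2.31
(13) = -3.26
(14) = -16.53
(15) = 3.91
(16) = -11.55
(17) = -228.00
(18) = -146.00
(19) = 114.00
(20) = -92.00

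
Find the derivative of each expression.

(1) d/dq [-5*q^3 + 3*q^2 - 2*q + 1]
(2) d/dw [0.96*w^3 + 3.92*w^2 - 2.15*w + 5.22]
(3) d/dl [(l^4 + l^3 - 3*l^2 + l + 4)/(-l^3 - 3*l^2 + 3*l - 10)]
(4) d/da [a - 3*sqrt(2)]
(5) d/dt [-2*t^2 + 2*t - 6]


(1) = -15*q^2 + 6*q - 2
(2) = 2.88*w^2 + 7.84*w - 2.15
(3) = (-l^6 - 6*l^5 + 3*l^4 - 32*l^3 - 24*l^2 + 84*l - 22)/(l^6 + 6*l^5 + 3*l^4 + 2*l^3 + 69*l^2 - 60*l + 100)
(4) = 1
(5) = 2 - 4*t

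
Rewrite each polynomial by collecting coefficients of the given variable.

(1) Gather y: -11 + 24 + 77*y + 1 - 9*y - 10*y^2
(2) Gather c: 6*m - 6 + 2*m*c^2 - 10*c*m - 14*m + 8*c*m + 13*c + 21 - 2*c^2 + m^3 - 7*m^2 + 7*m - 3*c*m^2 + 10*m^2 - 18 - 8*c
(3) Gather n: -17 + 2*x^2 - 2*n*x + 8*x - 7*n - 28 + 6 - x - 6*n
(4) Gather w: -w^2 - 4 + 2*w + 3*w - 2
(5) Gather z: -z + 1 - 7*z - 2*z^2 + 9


(1) = -10*y^2 + 68*y + 14
(2) = c^2*(2*m - 2) + c*(-3*m^2 - 2*m + 5) + m^3 + 3*m^2 - m - 3
(3) = n*(-2*x - 13) + 2*x^2 + 7*x - 39
(4) = -w^2 + 5*w - 6
(5) = -2*z^2 - 8*z + 10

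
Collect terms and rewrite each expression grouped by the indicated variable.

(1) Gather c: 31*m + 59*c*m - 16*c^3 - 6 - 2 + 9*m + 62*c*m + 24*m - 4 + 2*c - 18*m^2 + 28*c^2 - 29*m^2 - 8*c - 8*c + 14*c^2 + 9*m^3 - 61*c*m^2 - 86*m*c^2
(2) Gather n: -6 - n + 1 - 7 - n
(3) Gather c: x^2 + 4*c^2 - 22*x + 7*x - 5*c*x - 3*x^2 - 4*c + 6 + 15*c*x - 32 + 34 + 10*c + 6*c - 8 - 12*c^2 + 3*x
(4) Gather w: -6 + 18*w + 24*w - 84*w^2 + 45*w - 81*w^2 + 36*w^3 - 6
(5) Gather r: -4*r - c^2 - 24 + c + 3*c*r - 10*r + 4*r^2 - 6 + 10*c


(1) = -16*c^3 + c^2*(42 - 86*m) + c*(-61*m^2 + 121*m - 14) + 9*m^3 - 47*m^2 + 64*m - 12
(2) = -2*n - 12
(3) = -8*c^2 + c*(10*x + 12) - 2*x^2 - 12*x
(4) = 36*w^3 - 165*w^2 + 87*w - 12
(5) = -c^2 + 11*c + 4*r^2 + r*(3*c - 14) - 30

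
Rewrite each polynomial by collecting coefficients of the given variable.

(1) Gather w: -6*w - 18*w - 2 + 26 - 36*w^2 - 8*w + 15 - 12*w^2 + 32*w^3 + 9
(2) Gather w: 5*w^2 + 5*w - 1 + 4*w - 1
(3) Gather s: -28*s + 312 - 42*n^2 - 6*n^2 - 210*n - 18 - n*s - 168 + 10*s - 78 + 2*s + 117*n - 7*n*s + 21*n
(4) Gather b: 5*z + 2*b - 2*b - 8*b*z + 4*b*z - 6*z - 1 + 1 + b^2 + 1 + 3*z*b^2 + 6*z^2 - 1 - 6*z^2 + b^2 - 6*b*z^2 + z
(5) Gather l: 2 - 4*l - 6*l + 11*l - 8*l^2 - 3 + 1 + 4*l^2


(1) = 32*w^3 - 48*w^2 - 32*w + 48
(2) = 5*w^2 + 9*w - 2
(3) = -48*n^2 - 72*n + s*(-8*n - 16) + 48
(4) = b^2*(3*z + 2) + b*(-6*z^2 - 4*z)
(5) = -4*l^2 + l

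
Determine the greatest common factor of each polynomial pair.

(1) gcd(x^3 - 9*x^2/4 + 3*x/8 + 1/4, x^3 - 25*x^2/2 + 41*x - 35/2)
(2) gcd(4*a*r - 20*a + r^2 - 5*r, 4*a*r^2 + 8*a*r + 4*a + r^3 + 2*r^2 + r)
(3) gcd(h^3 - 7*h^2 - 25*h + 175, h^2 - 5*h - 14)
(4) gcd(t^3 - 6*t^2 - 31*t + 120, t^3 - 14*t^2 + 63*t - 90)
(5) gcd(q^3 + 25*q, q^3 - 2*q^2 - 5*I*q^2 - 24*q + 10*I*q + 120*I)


(1) = gcd((x - 2)*(x - 1/2)*(x + 1/4), (x - 7)*(x - 5)*(x - 1/2)) = x - 1/2
(2) = gcd((4*a + r)*(r - 5), (4*a + r)*(r + 1)^2) = 4*a + r
(3) = h - 7
(4) = gcd((t - 8)*(t - 3)*(t + 5), (t - 6)*(t - 5)*(t - 3)) = t - 3
(5) = q - 5*I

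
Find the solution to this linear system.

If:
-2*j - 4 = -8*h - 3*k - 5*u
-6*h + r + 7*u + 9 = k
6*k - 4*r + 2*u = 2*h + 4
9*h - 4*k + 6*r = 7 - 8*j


Then:
h = 232*u/259 + 43/37
j = 272*u/259 + 97/74
k = -869*u/259 - 33/37
r = -1290*u/259 - 108/37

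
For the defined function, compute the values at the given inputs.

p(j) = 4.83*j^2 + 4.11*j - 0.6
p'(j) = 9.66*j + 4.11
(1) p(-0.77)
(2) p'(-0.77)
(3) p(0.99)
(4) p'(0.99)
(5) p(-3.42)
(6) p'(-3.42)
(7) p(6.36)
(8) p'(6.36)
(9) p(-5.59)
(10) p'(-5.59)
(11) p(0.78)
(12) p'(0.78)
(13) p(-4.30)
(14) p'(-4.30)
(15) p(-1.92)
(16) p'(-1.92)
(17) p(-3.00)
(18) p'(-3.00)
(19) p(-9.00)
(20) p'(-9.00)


(1) = -0.90
(2) = -3.33
(3) = 8.20
(4) = 13.67
(5) = 41.84
(6) = -28.93
(7) = 220.91
(8) = 65.55
(9) = 127.35
(10) = -49.89
(11) = 5.54
(12) = 11.64
(13) = 71.03
(14) = -37.43
(15) = 9.31
(16) = -14.44
(17) = 30.54
(18) = -24.87
(19) = 353.64
(20) = -82.83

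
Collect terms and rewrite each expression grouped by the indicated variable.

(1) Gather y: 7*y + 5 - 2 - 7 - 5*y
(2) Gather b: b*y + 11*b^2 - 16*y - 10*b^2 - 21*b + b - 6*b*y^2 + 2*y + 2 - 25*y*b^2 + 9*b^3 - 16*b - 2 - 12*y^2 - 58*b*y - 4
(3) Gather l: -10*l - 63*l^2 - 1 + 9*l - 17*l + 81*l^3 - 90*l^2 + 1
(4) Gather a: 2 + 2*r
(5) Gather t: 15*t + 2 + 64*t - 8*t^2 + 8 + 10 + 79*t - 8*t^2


(1) = 2*y - 4
(2) = 9*b^3 + b^2*(1 - 25*y) + b*(-6*y^2 - 57*y - 36) - 12*y^2 - 14*y - 4
(3) = 81*l^3 - 153*l^2 - 18*l
(4) = 2*r + 2
(5) = -16*t^2 + 158*t + 20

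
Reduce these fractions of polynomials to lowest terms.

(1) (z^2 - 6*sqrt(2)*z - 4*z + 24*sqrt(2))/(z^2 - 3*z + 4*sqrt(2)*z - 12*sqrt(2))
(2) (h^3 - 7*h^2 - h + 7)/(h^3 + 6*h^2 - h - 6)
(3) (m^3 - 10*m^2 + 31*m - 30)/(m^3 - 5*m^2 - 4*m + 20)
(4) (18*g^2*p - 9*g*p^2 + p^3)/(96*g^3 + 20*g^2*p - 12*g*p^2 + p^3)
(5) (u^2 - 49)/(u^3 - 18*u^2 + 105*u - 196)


(1) = (z^2 + z*(-6*sqrt(2) - 4) + 24*sqrt(2))/(z^2 + z*(-3 + 4*sqrt(2)) - 12*sqrt(2))
(2) = (h - 7)/(h + 6)
(3) = (m - 3)/(m + 2)
(4) = (-3*g*p + p^2)/(-16*g^2 - 6*g*p + p^2)
(5) = (u + 7)/(u^2 - 11*u + 28)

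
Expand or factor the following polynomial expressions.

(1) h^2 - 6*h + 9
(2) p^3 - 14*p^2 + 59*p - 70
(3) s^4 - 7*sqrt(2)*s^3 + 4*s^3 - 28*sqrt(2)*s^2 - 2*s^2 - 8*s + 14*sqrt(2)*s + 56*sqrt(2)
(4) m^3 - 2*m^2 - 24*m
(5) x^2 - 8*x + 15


(1) = (h - 3)^2
(2) = (p - 7)*(p - 5)*(p - 2)
(3) = (s + 4)*(s - 7*sqrt(2))*(s - sqrt(2))*(s + sqrt(2))
(4) = m*(m - 6)*(m + 4)
(5) = (x - 5)*(x - 3)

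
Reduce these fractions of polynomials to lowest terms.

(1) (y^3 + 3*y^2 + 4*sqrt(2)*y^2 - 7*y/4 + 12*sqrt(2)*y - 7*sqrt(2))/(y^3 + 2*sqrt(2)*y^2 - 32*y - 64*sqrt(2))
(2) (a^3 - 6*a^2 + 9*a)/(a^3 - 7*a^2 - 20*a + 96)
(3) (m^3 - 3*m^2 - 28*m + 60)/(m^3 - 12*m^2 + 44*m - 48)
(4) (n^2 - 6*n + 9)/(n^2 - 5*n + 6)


(1) = (4*y^2 + 12*y - 7)/(4*y^2 - 8*sqrt(2)*y - 64)
(2) = (a^2 - 3*a)/(a^2 - 4*a - 32)
(3) = (m + 5)/(m - 4)
(4) = (n - 3)/(n - 2)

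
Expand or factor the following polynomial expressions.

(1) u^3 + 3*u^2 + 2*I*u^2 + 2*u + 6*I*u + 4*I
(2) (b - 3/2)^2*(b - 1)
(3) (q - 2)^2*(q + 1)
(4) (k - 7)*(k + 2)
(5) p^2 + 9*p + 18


(1) = (u + 1)*(u + 2)*(u + 2*I)
(2) = b^3 - 4*b^2 + 21*b/4 - 9/4
(3) = q^3 - 3*q^2 + 4
(4) = k^2 - 5*k - 14
(5) = (p + 3)*(p + 6)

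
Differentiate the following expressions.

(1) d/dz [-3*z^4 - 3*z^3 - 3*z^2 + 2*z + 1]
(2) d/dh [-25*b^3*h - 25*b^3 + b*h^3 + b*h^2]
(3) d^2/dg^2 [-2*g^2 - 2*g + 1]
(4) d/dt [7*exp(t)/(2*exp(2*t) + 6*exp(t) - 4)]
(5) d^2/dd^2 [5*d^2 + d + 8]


(1) = -12*z^3 - 9*z^2 - 6*z + 2
(2) = b*(-25*b^2 + 3*h^2 + 2*h)
(3) = -4
(4) = 7*(-exp(2*t) - 2)*exp(t)/(2*(exp(4*t) + 6*exp(3*t) + 5*exp(2*t) - 12*exp(t) + 4))
(5) = 10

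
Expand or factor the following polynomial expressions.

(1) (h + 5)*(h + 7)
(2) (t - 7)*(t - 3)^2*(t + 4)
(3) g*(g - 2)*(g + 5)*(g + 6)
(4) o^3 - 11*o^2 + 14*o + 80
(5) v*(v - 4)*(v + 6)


(1) = h^2 + 12*h + 35
(2) = t^4 - 9*t^3 - t^2 + 141*t - 252
(3) = g^4 + 9*g^3 + 8*g^2 - 60*g
(4) = (o - 8)*(o - 5)*(o + 2)
(5) = v^3 + 2*v^2 - 24*v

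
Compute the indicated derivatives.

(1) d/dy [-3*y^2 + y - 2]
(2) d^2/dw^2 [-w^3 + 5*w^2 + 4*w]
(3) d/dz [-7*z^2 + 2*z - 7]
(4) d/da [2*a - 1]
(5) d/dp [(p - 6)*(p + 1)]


(1) = 1 - 6*y
(2) = 10 - 6*w
(3) = 2 - 14*z
(4) = 2
(5) = 2*p - 5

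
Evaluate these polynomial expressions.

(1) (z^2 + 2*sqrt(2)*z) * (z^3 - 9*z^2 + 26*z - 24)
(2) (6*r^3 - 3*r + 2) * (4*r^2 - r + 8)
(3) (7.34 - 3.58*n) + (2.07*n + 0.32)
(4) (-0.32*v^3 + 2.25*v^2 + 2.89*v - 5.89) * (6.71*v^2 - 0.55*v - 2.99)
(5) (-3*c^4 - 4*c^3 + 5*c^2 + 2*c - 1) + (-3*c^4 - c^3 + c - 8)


(1) = z^5 - 9*z^4 + 2*sqrt(2)*z^4 - 18*sqrt(2)*z^3 + 26*z^3 - 24*z^2 + 52*sqrt(2)*z^2 - 48*sqrt(2)*z
(2) = 24*r^5 - 6*r^4 + 36*r^3 + 11*r^2 - 26*r + 16
(3) = 7.66 - 1.51*n
(4) = -2.1472*v^5 + 15.2735*v^4 + 19.1112*v^3 - 47.8389*v^2 - 5.4016*v + 17.6111
(5) = -6*c^4 - 5*c^3 + 5*c^2 + 3*c - 9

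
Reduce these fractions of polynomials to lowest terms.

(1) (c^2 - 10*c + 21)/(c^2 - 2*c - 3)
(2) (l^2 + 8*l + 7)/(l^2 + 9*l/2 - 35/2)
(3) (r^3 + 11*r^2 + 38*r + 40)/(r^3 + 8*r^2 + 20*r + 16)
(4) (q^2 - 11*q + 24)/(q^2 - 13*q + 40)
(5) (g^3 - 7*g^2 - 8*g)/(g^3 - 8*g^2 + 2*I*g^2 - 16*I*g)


(1) = (c - 7)/(c + 1)
(2) = (2*l + 2)/(2*l - 5)
(3) = (r + 5)/(r + 2)
(4) = (q - 3)/(q - 5)
(5) = (g + 1)/(g + 2*I)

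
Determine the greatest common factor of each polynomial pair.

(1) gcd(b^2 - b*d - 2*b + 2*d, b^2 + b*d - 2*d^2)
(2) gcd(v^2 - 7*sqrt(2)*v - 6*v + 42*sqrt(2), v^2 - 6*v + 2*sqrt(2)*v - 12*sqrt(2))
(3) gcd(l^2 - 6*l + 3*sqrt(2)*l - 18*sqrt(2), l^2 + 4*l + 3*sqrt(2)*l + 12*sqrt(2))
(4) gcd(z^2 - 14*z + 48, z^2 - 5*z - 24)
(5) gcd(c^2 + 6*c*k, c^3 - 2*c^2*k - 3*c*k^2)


(1) = gcd((b - 2)*(b - d), (b - d)*(b + 2*d)) = b - d
(2) = gcd((v - 6)*(v - 7*sqrt(2)), (v - 6)*(v + 2*sqrt(2))) = v - 6
(3) = gcd((l - 6)*(l + 3*sqrt(2)), (l + 4)*(l + 3*sqrt(2))) = l + 3*sqrt(2)
(4) = z - 8
(5) = gcd(c*(c + 6*k), c*(c - 3*k)*(c + k)) = c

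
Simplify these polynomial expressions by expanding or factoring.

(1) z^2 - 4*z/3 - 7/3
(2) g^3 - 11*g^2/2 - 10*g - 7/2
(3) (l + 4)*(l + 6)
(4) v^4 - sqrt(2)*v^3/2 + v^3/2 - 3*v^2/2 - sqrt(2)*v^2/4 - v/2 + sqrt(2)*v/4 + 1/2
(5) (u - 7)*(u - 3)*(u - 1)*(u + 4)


(1) = (z - 7/3)*(z + 1)
(2) = (g - 7)*(g + 1/2)*(g + 1)
(3) = l^2 + 10*l + 24
(4) = (v - 1/2)*(v + 1)*(v - sqrt(2))*(v + sqrt(2)/2)
(5) = u^4 - 7*u^3 - 13*u^2 + 103*u - 84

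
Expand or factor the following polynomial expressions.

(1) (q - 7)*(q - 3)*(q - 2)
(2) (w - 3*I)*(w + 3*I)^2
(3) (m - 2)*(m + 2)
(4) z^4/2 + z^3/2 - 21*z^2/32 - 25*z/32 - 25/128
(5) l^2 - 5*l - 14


(1) = q^3 - 12*q^2 + 41*q - 42
(2) = w^3 + 3*I*w^2 + 9*w + 27*I
(3) = m^2 - 4
(4) = (z/2 + 1/4)*(z - 5/4)*(z + 1/2)*(z + 5/4)
(5) = (l - 7)*(l + 2)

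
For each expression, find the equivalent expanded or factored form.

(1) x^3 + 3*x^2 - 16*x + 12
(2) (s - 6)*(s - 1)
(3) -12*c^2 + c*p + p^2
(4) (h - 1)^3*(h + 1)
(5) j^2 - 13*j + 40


(1) = (x - 2)*(x - 1)*(x + 6)
(2) = s^2 - 7*s + 6
(3) = (-3*c + p)*(4*c + p)
(4) = h^4 - 2*h^3 + 2*h - 1
(5) = (j - 8)*(j - 5)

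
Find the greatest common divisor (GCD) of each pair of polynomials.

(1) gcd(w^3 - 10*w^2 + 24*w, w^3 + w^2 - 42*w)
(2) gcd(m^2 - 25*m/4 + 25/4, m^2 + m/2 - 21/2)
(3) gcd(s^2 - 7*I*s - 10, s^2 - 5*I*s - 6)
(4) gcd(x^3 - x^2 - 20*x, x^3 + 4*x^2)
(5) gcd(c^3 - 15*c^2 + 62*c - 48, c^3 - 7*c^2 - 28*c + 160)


(1) = w^2 - 6*w
(2) = 1
(3) = s - 2*I
(4) = gcd(x*(x - 5)*(x + 4), x^2*(x + 4)) = x^2 + 4*x
(5) = gcd((c - 8)*(c - 6)*(c - 1), (c - 8)*(c - 4)*(c + 5)) = c - 8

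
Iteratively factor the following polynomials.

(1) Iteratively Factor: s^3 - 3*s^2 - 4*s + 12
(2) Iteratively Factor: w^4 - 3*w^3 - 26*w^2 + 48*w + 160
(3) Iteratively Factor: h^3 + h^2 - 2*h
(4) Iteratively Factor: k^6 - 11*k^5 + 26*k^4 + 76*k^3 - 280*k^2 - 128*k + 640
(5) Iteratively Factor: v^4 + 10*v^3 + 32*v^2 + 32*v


(1) = (s + 2)*(s^2 - 5*s + 6) = (s - 3)*(s + 2)*(s - 2)
(2) = (w - 4)*(w^3 + w^2 - 22*w - 40) = (w - 5)*(w - 4)*(w^2 + 6*w + 8) = (w - 5)*(w - 4)*(w + 2)*(w + 4)
(3) = (h + 2)*(h^2 - h) = h*(h + 2)*(h - 1)
(4) = (k - 4)*(k^5 - 7*k^4 - 2*k^3 + 68*k^2 - 8*k - 160) = (k - 4)*(k - 2)*(k^4 - 5*k^3 - 12*k^2 + 44*k + 80) = (k - 4)^2*(k - 2)*(k^3 - k^2 - 16*k - 20) = (k - 5)*(k - 4)^2*(k - 2)*(k^2 + 4*k + 4) = (k - 5)*(k - 4)^2*(k - 2)*(k + 2)*(k + 2)
(5) = (v + 2)*(v^3 + 8*v^2 + 16*v) = (v + 2)*(v + 4)*(v^2 + 4*v) = (v + 2)*(v + 4)^2*(v)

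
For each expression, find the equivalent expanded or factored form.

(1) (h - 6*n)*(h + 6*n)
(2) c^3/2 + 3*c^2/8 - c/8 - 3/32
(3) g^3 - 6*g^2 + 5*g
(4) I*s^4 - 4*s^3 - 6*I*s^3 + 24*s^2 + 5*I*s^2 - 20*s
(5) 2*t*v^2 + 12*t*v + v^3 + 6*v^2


(1) = h^2 - 36*n^2
(2) = (c/2 + 1/4)*(c - 1/2)*(c + 3/4)
(3) = g*(g - 5)*(g - 1)
(4) = s*(s - 5)*(s + 4*I)*(I*s - I)
(5) = v*(2*t + v)*(v + 6)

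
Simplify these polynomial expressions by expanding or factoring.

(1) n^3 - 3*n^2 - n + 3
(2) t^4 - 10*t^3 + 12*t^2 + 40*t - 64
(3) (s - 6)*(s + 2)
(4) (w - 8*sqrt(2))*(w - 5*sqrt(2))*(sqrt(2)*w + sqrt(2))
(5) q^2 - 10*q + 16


(1) = (n - 3)*(n - 1)*(n + 1)
(2) = (t - 8)*(t - 2)^2*(t + 2)
(3) = s^2 - 4*s - 12
(4) = sqrt(2)*w^3 - 26*w^2 + sqrt(2)*w^2 - 26*w + 80*sqrt(2)*w + 80*sqrt(2)
(5) = (q - 8)*(q - 2)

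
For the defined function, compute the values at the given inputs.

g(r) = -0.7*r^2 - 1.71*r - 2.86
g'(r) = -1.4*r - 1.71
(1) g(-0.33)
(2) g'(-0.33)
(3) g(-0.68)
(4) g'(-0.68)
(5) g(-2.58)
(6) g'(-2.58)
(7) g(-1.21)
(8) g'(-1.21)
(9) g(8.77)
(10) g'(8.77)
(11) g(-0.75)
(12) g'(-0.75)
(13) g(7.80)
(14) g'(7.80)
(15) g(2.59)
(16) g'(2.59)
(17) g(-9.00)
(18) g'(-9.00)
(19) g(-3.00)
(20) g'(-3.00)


(1) = -2.37
(2) = -1.25
(3) = -2.02
(4) = -0.76
(5) = -3.11
(6) = 1.90
(7) = -1.82
(8) = -0.02
(9) = -71.70
(10) = -13.99
(11) = -1.97
(12) = -0.66
(13) = -58.79
(14) = -12.63
(15) = -11.98
(16) = -5.34
(17) = -44.17
(18) = 10.89
(19) = -4.03
(20) = 2.49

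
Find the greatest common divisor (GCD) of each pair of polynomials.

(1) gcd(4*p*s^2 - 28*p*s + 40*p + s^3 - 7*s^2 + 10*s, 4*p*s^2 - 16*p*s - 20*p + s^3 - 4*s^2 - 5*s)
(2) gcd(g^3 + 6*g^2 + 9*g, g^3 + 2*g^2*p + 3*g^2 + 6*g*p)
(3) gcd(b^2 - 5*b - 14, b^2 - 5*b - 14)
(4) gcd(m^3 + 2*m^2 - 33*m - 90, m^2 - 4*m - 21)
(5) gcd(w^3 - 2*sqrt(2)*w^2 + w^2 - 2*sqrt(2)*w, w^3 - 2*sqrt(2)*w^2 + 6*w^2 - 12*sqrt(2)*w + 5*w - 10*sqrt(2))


(1) = gcd((4*p + s)*(s - 5)*(s - 2), (4*p + s)*(s - 5)*(s + 1)) = 4*p*s - 20*p + s^2 - 5*s
(2) = g^2 + 3*g
(3) = gcd((b - 7)*(b + 2), (b - 7)*(b + 2)) = b^2 - 5*b - 14
(4) = m + 3
(5) = w^2 + w*(1 - 2*sqrt(2)) - 2*sqrt(2)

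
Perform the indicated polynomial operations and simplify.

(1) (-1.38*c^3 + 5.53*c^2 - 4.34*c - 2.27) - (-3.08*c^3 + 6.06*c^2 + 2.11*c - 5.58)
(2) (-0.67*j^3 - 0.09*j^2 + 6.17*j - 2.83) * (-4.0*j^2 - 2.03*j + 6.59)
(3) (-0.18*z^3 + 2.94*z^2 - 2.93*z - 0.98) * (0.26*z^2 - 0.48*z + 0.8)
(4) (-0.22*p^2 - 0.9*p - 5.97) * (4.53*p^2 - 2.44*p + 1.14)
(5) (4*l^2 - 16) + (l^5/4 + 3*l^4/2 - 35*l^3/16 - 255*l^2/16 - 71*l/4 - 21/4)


(1) = 1.7*c^3 - 0.53*c^2 - 6.45*c + 3.31
(2) = 2.68*j^5 + 1.7201*j^4 - 28.9126*j^3 - 1.7982*j^2 + 46.4052*j - 18.6497
(3) = -0.0468*z^5 + 0.8508*z^4 - 2.317*z^3 + 3.5036*z^2 - 1.8736*z - 0.784
(4) = -0.9966*p^4 - 3.5402*p^3 - 25.0989*p^2 + 13.5408*p - 6.8058
(5) = l^5/4 + 3*l^4/2 - 35*l^3/16 - 191*l^2/16 - 71*l/4 - 85/4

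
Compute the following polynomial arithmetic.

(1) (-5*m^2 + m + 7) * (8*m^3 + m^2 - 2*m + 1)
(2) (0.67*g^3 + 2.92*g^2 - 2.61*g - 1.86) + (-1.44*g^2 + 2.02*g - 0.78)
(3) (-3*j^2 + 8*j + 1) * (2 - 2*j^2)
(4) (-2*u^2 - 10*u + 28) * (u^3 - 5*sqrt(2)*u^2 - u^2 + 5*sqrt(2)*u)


(1) = -40*m^5 + 3*m^4 + 67*m^3 - 13*m + 7
(2) = 0.67*g^3 + 1.48*g^2 - 0.59*g - 2.64
(3) = 6*j^4 - 16*j^3 - 8*j^2 + 16*j + 2
(4) = -2*u^5 - 8*u^4 + 10*sqrt(2)*u^4 + 38*u^3 + 40*sqrt(2)*u^3 - 190*sqrt(2)*u^2 - 28*u^2 + 140*sqrt(2)*u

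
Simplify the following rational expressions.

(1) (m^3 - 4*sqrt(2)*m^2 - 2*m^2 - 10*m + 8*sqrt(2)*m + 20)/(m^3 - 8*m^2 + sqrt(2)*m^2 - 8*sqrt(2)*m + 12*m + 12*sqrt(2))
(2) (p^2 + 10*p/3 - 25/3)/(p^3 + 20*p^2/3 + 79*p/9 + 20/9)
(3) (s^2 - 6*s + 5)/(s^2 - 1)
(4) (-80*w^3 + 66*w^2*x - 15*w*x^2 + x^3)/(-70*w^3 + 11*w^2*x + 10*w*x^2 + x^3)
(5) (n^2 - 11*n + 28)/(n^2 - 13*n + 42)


(1) = (m - 5*sqrt(2))/(m - 6)
(2) = (9*p - 15)/(9*p^2 + 15*p + 4)
(3) = (s - 5)/(s + 1)
(4) = (40*w^2 - 13*w*x + x^2)/(35*w^2 + 12*w*x + x^2)
(5) = (n - 4)/(n - 6)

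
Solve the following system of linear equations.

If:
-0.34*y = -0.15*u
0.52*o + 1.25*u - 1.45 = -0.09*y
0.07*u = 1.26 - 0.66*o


Then:
o = 1.87
u = 0.37
y = 0.16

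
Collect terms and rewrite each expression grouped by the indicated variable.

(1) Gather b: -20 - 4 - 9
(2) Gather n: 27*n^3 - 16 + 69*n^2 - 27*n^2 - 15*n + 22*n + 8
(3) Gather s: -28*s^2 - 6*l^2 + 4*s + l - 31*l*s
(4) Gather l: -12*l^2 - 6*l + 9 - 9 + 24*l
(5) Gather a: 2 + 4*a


(1) = -33
(2) = 27*n^3 + 42*n^2 + 7*n - 8
(3) = -6*l^2 + l - 28*s^2 + s*(4 - 31*l)
(4) = -12*l^2 + 18*l
(5) = 4*a + 2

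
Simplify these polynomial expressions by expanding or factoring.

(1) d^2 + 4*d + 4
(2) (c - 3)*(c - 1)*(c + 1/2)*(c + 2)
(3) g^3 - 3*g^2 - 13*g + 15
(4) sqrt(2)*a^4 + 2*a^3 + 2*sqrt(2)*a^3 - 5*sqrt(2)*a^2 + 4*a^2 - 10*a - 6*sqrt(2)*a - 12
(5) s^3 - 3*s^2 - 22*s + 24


(1) = (d + 2)^2
(2) = c^4 - 3*c^3/2 - 6*c^2 + 7*c/2 + 3
(3) = (g - 5)*(g - 1)*(g + 3)
(4) = (a - 2)*(a + 3)*(a + sqrt(2))*(sqrt(2)*a + sqrt(2))
(5) = (s - 6)*(s - 1)*(s + 4)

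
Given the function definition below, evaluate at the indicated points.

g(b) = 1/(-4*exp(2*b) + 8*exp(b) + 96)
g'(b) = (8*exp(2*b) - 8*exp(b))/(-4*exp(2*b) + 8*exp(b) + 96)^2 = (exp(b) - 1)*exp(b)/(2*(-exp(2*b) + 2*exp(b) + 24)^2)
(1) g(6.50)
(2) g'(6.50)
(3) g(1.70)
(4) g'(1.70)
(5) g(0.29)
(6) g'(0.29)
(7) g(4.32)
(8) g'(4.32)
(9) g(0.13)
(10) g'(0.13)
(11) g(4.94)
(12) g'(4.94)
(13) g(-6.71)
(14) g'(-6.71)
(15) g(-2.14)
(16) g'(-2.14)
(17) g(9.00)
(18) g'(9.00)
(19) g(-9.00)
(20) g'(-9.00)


(1) = -0.00
(2) = 0.00
(3) = 0.05
(4) = 0.49
(5) = 0.01
(6) = 0.00
(7) = -0.00
(8) = 0.00
(9) = 0.01
(10) = 0.00
(11) = -0.00
(12) = 0.00
(13) = 0.01
(14) = -0.00
(15) = 0.01
(16) = -0.00
(17) = -0.00
(18) = 0.00
(19) = 0.01
(20) = -0.00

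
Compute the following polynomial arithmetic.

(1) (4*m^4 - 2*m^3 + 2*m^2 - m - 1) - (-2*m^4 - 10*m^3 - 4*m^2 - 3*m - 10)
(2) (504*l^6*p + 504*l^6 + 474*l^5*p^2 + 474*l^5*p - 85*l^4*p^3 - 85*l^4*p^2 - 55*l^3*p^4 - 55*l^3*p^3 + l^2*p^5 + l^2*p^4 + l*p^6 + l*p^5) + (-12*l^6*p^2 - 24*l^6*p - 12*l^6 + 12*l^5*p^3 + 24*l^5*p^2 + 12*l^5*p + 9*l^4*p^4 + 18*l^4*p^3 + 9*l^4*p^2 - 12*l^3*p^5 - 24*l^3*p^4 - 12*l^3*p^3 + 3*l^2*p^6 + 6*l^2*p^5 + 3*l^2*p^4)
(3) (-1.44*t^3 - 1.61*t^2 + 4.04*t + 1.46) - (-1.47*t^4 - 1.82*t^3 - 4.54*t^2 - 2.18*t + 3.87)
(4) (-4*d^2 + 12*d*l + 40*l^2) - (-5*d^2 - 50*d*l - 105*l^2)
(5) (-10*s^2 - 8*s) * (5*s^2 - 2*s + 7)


(1) = 6*m^4 + 8*m^3 + 6*m^2 + 2*m + 9
(2) = -12*l^6*p^2 + 480*l^6*p + 492*l^6 + 12*l^5*p^3 + 498*l^5*p^2 + 486*l^5*p + 9*l^4*p^4 - 67*l^4*p^3 - 76*l^4*p^2 - 12*l^3*p^5 - 79*l^3*p^4 - 67*l^3*p^3 + 3*l^2*p^6 + 7*l^2*p^5 + 4*l^2*p^4 + l*p^6 + l*p^5
(3) = 1.47*t^4 + 0.38*t^3 + 2.93*t^2 + 6.22*t - 2.41
(4) = d^2 + 62*d*l + 145*l^2
(5) = -50*s^4 - 20*s^3 - 54*s^2 - 56*s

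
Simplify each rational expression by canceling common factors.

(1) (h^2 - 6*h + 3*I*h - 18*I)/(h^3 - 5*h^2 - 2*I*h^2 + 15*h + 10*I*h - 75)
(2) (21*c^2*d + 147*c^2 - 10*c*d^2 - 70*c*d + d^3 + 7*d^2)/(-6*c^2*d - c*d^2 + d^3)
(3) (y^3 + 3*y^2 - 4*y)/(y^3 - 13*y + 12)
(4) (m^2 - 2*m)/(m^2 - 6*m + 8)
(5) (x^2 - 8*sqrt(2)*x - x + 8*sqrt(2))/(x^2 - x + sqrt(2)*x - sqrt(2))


(1) = (h - 6)/(h^2 + h*(-5 - 5*I) + 25*I)
(2) = (-7*c*d - 49*c + d^2 + 7*d)/(2*c*d + d^2)
(3) = y/(y - 3)
(4) = m/(m - 4)
(5) = (x - 8*sqrt(2))/(x + sqrt(2))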